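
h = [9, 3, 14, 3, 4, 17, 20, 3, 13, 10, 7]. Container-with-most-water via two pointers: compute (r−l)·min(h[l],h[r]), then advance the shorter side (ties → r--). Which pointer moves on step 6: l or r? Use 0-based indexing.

l=0 r=10: min(9,7)*10=70 best=70 *, r--
l=0 r=9: min(9,10)*9=81 best=81 *, l++
l=1 r=9: min(3,10)*8=24 best=81, l++
l=2 r=9: min(14,10)*7=70 best=81, r--
l=2 r=8: min(14,13)*6=78 best=81, r--
l=2 r=7: min(14,3)*5=15 best=81, r--

r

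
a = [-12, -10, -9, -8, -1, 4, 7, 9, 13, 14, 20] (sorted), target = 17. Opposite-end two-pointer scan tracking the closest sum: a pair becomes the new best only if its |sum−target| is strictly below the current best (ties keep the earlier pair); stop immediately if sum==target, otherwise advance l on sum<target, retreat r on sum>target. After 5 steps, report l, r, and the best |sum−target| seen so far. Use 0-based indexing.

[0,10] -12+20=8 d=9 * → l++
[1,10] -10+20=10 d=7 * → l++
[2,10] -9+20=11 d=6 * → l++
[3,10] -8+20=12 d=5 * → l++
[4,10] -1+20=19 d=2 * → r--

l=4, r=9, best |Δ|=2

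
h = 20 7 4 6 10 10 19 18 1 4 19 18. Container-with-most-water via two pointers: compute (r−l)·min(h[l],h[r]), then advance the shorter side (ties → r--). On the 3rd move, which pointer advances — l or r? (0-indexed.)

r

[0,11] min(20,18)*11=198 best=198 * → r--
[0,10] min(20,19)*10=190 best=198 → r--
[0,9] min(20,4)*9=36 best=198 → r--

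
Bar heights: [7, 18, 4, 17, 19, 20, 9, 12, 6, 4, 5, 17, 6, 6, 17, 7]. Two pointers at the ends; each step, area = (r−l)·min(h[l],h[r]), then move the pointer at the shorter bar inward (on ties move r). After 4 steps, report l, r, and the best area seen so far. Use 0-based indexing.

l=0 r=15: min(7,7)*15=105 best=105 *, r--
l=0 r=14: min(7,17)*14=98 best=105, l++
l=1 r=14: min(18,17)*13=221 best=221 *, r--
l=1 r=13: min(18,6)*12=72 best=221, r--

l=1, r=12, best area=221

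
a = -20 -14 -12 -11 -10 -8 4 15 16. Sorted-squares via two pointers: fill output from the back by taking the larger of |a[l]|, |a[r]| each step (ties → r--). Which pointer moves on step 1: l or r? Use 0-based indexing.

l

[0,8] |-20|>|16| out[8]=400 → l++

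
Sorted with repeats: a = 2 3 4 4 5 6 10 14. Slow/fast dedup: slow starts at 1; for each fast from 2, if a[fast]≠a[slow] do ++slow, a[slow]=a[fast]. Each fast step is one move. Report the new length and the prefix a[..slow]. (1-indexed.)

(s=1,f=2) a[fast]=3≠a[slow]=2 write a[2]=3 → slow++,fast++
(s=2,f=3) a[fast]=4≠a[slow]=3 write a[3]=4 → slow++,fast++
(s=3,f=4) a[fast]=4=a[slow] dup → fast++
(s=3,f=5) a[fast]=5≠a[slow]=4 write a[4]=5 → slow++,fast++
(s=4,f=6) a[fast]=6≠a[slow]=5 write a[5]=6 → slow++,fast++
(s=5,f=7) a[fast]=10≠a[slow]=6 write a[6]=10 → slow++,fast++
(s=6,f=8) a[fast]=14≠a[slow]=10 write a[7]=14 → slow++,fast++

length 7; prefix = [2, 3, 4, 5, 6, 10, 14]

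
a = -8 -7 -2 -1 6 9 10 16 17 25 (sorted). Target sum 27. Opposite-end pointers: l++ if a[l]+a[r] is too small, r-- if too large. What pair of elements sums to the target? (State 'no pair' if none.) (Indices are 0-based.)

(10, 17)

l=0 r=9: -8+25=17 <27, l++
l=1 r=9: -7+25=18 <27, l++
l=2 r=9: -2+25=23 <27, l++
l=3 r=9: -1+25=24 <27, l++
l=4 r=9: 6+25=31 >27, r--
l=4 r=8: 6+17=23 <27, l++
l=5 r=8: 9+17=26 <27, l++
l=6 r=8: 10+17=27, found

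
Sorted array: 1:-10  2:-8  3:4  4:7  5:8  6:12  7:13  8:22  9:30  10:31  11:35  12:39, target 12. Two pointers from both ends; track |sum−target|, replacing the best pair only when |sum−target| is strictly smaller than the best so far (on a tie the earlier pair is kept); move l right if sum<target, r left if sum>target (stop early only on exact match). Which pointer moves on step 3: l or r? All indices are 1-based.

[1,12] -10+39=29 d=17 * → r--
[1,11] -10+35=25 d=13 * → r--
[1,10] -10+31=21 d=9 * → r--

r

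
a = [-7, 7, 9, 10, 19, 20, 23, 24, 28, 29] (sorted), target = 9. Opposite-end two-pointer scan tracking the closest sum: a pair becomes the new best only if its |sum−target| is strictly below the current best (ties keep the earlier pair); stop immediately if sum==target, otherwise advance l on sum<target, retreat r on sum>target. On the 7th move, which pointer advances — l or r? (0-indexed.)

l

[0,9] -7+29=22 d=13 * → r--
[0,8] -7+28=21 d=12 * → r--
[0,7] -7+24=17 d=8 * → r--
[0,6] -7+23=16 d=7 * → r--
[0,5] -7+20=13 d=4 * → r--
[0,4] -7+19=12 d=3 * → r--
[0,3] -7+10=3 d=6 → l++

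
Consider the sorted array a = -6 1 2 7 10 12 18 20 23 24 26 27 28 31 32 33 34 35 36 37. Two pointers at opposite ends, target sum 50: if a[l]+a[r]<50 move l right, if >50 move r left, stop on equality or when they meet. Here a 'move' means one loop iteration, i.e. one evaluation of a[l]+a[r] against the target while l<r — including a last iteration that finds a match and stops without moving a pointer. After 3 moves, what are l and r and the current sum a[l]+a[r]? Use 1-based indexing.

[1,20] -6+37=31 <50 → l++
[2,20] 1+37=38 <50 → l++
[3,20] 2+37=39 <50 → l++

l=4, r=20, sum=44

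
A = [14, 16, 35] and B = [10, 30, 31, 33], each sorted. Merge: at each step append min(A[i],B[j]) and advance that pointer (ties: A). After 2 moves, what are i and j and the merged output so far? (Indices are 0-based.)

i=1, j=1, merged so far=[10, 14]

i=0 j=0: A[i]=14>B[j]=10 take 10, j++
i=0 j=1: A[i]=14<=B[j]=30 take 14, i++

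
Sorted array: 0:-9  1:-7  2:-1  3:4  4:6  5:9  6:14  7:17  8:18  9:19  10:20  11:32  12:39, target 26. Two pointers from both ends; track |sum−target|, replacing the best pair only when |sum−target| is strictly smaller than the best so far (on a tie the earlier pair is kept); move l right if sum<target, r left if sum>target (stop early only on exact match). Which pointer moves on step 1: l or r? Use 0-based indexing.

l=0 r=12: -9+39=30 d=4 *, r--

r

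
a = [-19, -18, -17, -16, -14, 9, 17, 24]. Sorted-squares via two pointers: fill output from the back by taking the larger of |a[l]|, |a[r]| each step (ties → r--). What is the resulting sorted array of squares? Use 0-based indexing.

l=0 r=7: |-19|<=|24| out[7]=576, r--
l=0 r=6: |-19|>|17| out[6]=361, l++
l=1 r=6: |-18|>|17| out[5]=324, l++
l=2 r=6: |-17|<=|17| out[4]=289, r--
l=2 r=5: |-17|>|9| out[3]=289, l++
l=3 r=5: |-16|>|9| out[2]=256, l++
l=4 r=5: |-14|>|9| out[1]=196, l++
l=5 r=5: |9|<=|9| out[0]=81, r--

[81, 196, 256, 289, 289, 324, 361, 576]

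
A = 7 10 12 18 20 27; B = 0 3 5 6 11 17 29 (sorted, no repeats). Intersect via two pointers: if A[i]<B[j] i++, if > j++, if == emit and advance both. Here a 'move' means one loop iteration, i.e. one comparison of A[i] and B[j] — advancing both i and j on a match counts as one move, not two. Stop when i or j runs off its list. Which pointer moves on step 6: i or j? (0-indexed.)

i=0 j=0: 7>0, j++
i=0 j=1: 7>3, j++
i=0 j=2: 7>5, j++
i=0 j=3: 7>6, j++
i=0 j=4: 7<11, i++
i=1 j=4: 10<11, i++

i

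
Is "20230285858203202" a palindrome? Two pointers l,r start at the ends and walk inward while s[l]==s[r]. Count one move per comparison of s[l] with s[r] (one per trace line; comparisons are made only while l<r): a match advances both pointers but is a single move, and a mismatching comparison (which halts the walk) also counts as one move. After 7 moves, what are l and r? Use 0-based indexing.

[0,16] '2'=='2' → l++,r--
[1,15] '0'=='0' → l++,r--
[2,14] '2'=='2' → l++,r--
[3,13] '3'=='3' → l++,r--
[4,12] '0'=='0' → l++,r--
[5,11] '2'=='2' → l++,r--
[6,10] '8'=='8' → l++,r--

l=7, r=9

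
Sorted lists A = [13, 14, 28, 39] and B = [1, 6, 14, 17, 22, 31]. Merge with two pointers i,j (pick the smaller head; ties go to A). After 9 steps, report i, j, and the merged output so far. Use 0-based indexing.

i=3, j=6, merged so far=[1, 6, 13, 14, 14, 17, 22, 28, 31]

i=0 j=0: A[i]=13>B[j]=1 take 1, j++
i=0 j=1: A[i]=13>B[j]=6 take 6, j++
i=0 j=2: A[i]=13<=B[j]=14 take 13, i++
i=1 j=2: A[i]=14<=B[j]=14 take 14, i++
i=2 j=2: A[i]=28>B[j]=14 take 14, j++
i=2 j=3: A[i]=28>B[j]=17 take 17, j++
i=2 j=4: A[i]=28>B[j]=22 take 22, j++
i=2 j=5: A[i]=28<=B[j]=31 take 28, i++
i=3 j=5: A[i]=39>B[j]=31 take 31, j++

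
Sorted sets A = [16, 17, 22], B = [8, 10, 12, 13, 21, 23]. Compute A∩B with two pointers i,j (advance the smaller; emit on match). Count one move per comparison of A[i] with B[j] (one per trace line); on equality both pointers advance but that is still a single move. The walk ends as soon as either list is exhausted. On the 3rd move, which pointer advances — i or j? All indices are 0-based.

i=0 j=0: 16>8, j++
i=0 j=1: 16>10, j++
i=0 j=2: 16>12, j++

j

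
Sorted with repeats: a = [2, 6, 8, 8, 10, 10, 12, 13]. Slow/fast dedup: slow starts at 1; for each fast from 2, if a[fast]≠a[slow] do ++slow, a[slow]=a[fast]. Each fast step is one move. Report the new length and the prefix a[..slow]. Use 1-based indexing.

length 6; prefix = [2, 6, 8, 10, 12, 13]

slow=1 fast=2: a[fast]=6≠a[slow]=2 write a[2]=6, slow++,fast++
slow=2 fast=3: a[fast]=8≠a[slow]=6 write a[3]=8, slow++,fast++
slow=3 fast=4: a[fast]=8=a[slow] dup, fast++
slow=3 fast=5: a[fast]=10≠a[slow]=8 write a[4]=10, slow++,fast++
slow=4 fast=6: a[fast]=10=a[slow] dup, fast++
slow=4 fast=7: a[fast]=12≠a[slow]=10 write a[5]=12, slow++,fast++
slow=5 fast=8: a[fast]=13≠a[slow]=12 write a[6]=13, slow++,fast++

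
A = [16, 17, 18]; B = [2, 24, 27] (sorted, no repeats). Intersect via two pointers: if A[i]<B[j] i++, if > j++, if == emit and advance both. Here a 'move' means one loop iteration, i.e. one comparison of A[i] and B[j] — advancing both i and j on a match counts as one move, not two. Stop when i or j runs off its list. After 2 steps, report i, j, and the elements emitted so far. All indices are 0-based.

i=0 j=0: 16>2, j++
i=0 j=1: 16<24, i++

i=1, j=1, emitted=[]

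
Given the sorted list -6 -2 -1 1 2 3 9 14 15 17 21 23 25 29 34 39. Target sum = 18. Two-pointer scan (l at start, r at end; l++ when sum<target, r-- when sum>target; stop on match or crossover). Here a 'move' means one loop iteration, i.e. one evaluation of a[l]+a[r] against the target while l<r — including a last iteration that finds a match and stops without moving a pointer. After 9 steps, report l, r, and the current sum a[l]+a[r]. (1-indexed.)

l=1 r=16: -6+39=33 >18, r--
l=1 r=15: -6+34=28 >18, r--
l=1 r=14: -6+29=23 >18, r--
l=1 r=13: -6+25=19 >18, r--
l=1 r=12: -6+23=17 <18, l++
l=2 r=12: -2+23=21 >18, r--
l=2 r=11: -2+21=19 >18, r--
l=2 r=10: -2+17=15 <18, l++
l=3 r=10: -1+17=16 <18, l++

l=4, r=10, sum=18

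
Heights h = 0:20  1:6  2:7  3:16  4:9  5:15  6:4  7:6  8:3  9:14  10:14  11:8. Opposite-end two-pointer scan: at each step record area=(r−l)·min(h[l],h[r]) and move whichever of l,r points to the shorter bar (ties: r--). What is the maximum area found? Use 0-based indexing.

max area = 140

[0,11] min(20,8)*11=88 best=88 * → r--
[0,10] min(20,14)*10=140 best=140 * → r--
[0,9] min(20,14)*9=126 best=140 → r--
[0,8] min(20,3)*8=24 best=140 → r--
[0,7] min(20,6)*7=42 best=140 → r--
[0,6] min(20,4)*6=24 best=140 → r--
[0,5] min(20,15)*5=75 best=140 → r--
[0,4] min(20,9)*4=36 best=140 → r--
[0,3] min(20,16)*3=48 best=140 → r--
[0,2] min(20,7)*2=14 best=140 → r--
[0,1] min(20,6)*1=6 best=140 → r--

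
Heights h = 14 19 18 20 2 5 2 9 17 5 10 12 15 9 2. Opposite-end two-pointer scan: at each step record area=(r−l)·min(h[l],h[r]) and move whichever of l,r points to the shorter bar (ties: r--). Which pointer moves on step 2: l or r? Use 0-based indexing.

r

[0,14] min(14,2)*14=28 best=28 * → r--
[0,13] min(14,9)*13=117 best=117 * → r--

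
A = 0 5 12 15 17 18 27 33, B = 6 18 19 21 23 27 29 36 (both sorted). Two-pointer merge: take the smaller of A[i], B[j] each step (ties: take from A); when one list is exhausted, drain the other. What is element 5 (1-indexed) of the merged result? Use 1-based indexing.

i=1 j=1: A[i]=0<=B[j]=6 take 0, i++
i=2 j=1: A[i]=5<=B[j]=6 take 5, i++
i=3 j=1: A[i]=12>B[j]=6 take 6, j++
i=3 j=2: A[i]=12<=B[j]=18 take 12, i++
i=4 j=2: A[i]=15<=B[j]=18 take 15, i++
i=5 j=2: A[i]=17<=B[j]=18 take 17, i++
i=6 j=2: A[i]=18<=B[j]=18 take 18, i++
i=7 j=2: A[i]=27>B[j]=18 take 18, j++
i=7 j=3: A[i]=27>B[j]=19 take 19, j++
i=7 j=4: A[i]=27>B[j]=21 take 21, j++
i=7 j=5: A[i]=27>B[j]=23 take 23, j++
i=7 j=6: A[i]=27<=B[j]=27 take 27, i++
i=8 j=6: A[i]=33>B[j]=27 take 27, j++
i=8 j=7: A[i]=33>B[j]=29 take 29, j++
i=8 j=8: A[i]=33<=B[j]=36 take 33, i++
i=9 j=8: A done, take B[j]=36, j++

merged[5] = 15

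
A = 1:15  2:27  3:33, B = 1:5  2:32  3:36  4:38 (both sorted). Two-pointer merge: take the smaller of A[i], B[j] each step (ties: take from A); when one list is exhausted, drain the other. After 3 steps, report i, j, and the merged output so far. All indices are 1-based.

i=3, j=2, merged so far=[5, 15, 27]

[i=1,j=1] A[i]=15>B[j]=5 take 5 → j++
[i=1,j=2] A[i]=15<=B[j]=32 take 15 → i++
[i=2,j=2] A[i]=27<=B[j]=32 take 27 → i++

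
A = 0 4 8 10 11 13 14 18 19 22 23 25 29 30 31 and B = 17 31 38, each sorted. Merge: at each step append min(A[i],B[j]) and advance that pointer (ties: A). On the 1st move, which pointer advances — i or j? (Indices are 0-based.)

i=0 j=0: A[i]=0<=B[j]=17 take 0, i++

i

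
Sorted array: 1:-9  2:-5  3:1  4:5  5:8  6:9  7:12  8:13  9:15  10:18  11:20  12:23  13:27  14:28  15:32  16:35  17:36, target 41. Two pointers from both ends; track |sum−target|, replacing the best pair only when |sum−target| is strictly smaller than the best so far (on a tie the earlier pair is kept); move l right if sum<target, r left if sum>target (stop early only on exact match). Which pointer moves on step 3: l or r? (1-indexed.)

l

l=1 r=17: -9+36=27 d=14 *, l++
l=2 r=17: -5+36=31 d=10 *, l++
l=3 r=17: 1+36=37 d=4 *, l++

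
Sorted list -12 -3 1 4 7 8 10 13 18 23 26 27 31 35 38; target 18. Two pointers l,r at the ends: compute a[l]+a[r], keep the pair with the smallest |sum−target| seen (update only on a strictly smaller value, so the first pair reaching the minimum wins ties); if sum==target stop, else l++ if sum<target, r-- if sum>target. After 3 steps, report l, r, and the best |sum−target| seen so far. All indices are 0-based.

l=0, r=11, best |Δ|=1

l=0 r=14: -12+38=26 d=8 *, r--
l=0 r=13: -12+35=23 d=5 *, r--
l=0 r=12: -12+31=19 d=1 *, r--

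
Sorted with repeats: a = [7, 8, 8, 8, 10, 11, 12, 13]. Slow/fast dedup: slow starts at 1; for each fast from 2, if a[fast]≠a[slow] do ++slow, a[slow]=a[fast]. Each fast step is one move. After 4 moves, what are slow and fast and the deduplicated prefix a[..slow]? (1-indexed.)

slow=1 fast=2: a[fast]=8≠a[slow]=7 write a[2]=8, slow++,fast++
slow=2 fast=3: a[fast]=8=a[slow] dup, fast++
slow=2 fast=4: a[fast]=8=a[slow] dup, fast++
slow=2 fast=5: a[fast]=10≠a[slow]=8 write a[3]=10, slow++,fast++

slow=3, fast=6, prefix=[7, 8, 10]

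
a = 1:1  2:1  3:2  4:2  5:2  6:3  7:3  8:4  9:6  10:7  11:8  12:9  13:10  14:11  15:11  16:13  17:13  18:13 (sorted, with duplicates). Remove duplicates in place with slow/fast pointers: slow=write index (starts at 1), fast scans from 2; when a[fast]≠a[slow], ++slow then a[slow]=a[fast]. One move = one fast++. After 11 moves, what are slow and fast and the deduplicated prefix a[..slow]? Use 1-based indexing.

slow=8, fast=13, prefix=[1, 2, 3, 4, 6, 7, 8, 9]

(s=1,f=2) a[fast]=1=a[slow] dup → fast++
(s=1,f=3) a[fast]=2≠a[slow]=1 write a[2]=2 → slow++,fast++
(s=2,f=4) a[fast]=2=a[slow] dup → fast++
(s=2,f=5) a[fast]=2=a[slow] dup → fast++
(s=2,f=6) a[fast]=3≠a[slow]=2 write a[3]=3 → slow++,fast++
(s=3,f=7) a[fast]=3=a[slow] dup → fast++
(s=3,f=8) a[fast]=4≠a[slow]=3 write a[4]=4 → slow++,fast++
(s=4,f=9) a[fast]=6≠a[slow]=4 write a[5]=6 → slow++,fast++
(s=5,f=10) a[fast]=7≠a[slow]=6 write a[6]=7 → slow++,fast++
(s=6,f=11) a[fast]=8≠a[slow]=7 write a[7]=8 → slow++,fast++
(s=7,f=12) a[fast]=9≠a[slow]=8 write a[8]=9 → slow++,fast++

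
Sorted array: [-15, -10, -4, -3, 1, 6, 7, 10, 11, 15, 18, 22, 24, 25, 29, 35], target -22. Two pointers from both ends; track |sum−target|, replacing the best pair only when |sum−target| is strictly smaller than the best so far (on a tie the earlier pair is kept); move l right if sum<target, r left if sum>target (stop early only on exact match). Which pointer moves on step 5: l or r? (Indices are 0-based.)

[0,15] -15+35=20 d=42 * → r--
[0,14] -15+29=14 d=36 * → r--
[0,13] -15+25=10 d=32 * → r--
[0,12] -15+24=9 d=31 * → r--
[0,11] -15+22=7 d=29 * → r--

r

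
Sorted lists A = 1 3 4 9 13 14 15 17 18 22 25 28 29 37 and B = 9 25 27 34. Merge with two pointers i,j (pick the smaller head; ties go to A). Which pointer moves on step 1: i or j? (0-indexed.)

i

i=0 j=0: A[i]=1<=B[j]=9 take 1, i++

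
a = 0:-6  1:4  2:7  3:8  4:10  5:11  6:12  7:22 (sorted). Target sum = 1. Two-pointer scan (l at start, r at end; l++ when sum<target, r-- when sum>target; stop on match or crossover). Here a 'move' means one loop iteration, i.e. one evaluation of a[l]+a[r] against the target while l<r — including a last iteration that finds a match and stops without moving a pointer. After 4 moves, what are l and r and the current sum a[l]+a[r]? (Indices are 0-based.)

l=0, r=3, sum=2

[0,7] -6+22=16 >1 → r--
[0,6] -6+12=6 >1 → r--
[0,5] -6+11=5 >1 → r--
[0,4] -6+10=4 >1 → r--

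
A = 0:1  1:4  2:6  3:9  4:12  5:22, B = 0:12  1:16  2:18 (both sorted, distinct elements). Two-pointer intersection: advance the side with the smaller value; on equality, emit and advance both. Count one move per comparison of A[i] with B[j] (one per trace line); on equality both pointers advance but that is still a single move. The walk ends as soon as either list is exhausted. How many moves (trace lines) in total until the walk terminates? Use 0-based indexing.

7 moves

i=0 j=0: 1<12, i++
i=1 j=0: 4<12, i++
i=2 j=0: 6<12, i++
i=3 j=0: 9<12, i++
i=4 j=0: 12==12 emit, i++,j++
i=5 j=1: 22>16, j++
i=5 j=2: 22>18, j++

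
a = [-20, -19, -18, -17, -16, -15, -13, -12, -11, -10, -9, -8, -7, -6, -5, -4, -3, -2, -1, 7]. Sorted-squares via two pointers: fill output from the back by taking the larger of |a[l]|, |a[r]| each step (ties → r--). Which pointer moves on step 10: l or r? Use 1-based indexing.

l

l=1 r=20: |-20|>|7| out[20]=400, l++
l=2 r=20: |-19|>|7| out[19]=361, l++
l=3 r=20: |-18|>|7| out[18]=324, l++
l=4 r=20: |-17|>|7| out[17]=289, l++
l=5 r=20: |-16|>|7| out[16]=256, l++
l=6 r=20: |-15|>|7| out[15]=225, l++
l=7 r=20: |-13|>|7| out[14]=169, l++
l=8 r=20: |-12|>|7| out[13]=144, l++
l=9 r=20: |-11|>|7| out[12]=121, l++
l=10 r=20: |-10|>|7| out[11]=100, l++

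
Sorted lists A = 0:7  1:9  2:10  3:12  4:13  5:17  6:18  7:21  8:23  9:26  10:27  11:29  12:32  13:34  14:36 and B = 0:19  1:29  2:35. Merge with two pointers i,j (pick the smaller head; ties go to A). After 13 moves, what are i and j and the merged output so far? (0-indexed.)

i=12, j=1, merged so far=[7, 9, 10, 12, 13, 17, 18, 19, 21, 23, 26, 27, 29]

i=0 j=0: A[i]=7<=B[j]=19 take 7, i++
i=1 j=0: A[i]=9<=B[j]=19 take 9, i++
i=2 j=0: A[i]=10<=B[j]=19 take 10, i++
i=3 j=0: A[i]=12<=B[j]=19 take 12, i++
i=4 j=0: A[i]=13<=B[j]=19 take 13, i++
i=5 j=0: A[i]=17<=B[j]=19 take 17, i++
i=6 j=0: A[i]=18<=B[j]=19 take 18, i++
i=7 j=0: A[i]=21>B[j]=19 take 19, j++
i=7 j=1: A[i]=21<=B[j]=29 take 21, i++
i=8 j=1: A[i]=23<=B[j]=29 take 23, i++
i=9 j=1: A[i]=26<=B[j]=29 take 26, i++
i=10 j=1: A[i]=27<=B[j]=29 take 27, i++
i=11 j=1: A[i]=29<=B[j]=29 take 29, i++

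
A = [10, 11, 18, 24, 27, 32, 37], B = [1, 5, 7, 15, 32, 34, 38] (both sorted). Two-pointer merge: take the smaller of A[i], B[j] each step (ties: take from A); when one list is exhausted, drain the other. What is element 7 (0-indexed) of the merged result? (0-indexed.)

i=0 j=0: A[i]=10>B[j]=1 take 1, j++
i=0 j=1: A[i]=10>B[j]=5 take 5, j++
i=0 j=2: A[i]=10>B[j]=7 take 7, j++
i=0 j=3: A[i]=10<=B[j]=15 take 10, i++
i=1 j=3: A[i]=11<=B[j]=15 take 11, i++
i=2 j=3: A[i]=18>B[j]=15 take 15, j++
i=2 j=4: A[i]=18<=B[j]=32 take 18, i++
i=3 j=4: A[i]=24<=B[j]=32 take 24, i++
i=4 j=4: A[i]=27<=B[j]=32 take 27, i++
i=5 j=4: A[i]=32<=B[j]=32 take 32, i++
i=6 j=4: A[i]=37>B[j]=32 take 32, j++
i=6 j=5: A[i]=37>B[j]=34 take 34, j++
i=6 j=6: A[i]=37<=B[j]=38 take 37, i++
i=7 j=6: A done, take B[j]=38, j++

merged[7] = 24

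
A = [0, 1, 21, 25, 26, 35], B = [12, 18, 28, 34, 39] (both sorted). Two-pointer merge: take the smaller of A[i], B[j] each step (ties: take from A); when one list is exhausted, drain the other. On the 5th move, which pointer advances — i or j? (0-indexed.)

[i=0,j=0] A[i]=0<=B[j]=12 take 0 → i++
[i=1,j=0] A[i]=1<=B[j]=12 take 1 → i++
[i=2,j=0] A[i]=21>B[j]=12 take 12 → j++
[i=2,j=1] A[i]=21>B[j]=18 take 18 → j++
[i=2,j=2] A[i]=21<=B[j]=28 take 21 → i++

i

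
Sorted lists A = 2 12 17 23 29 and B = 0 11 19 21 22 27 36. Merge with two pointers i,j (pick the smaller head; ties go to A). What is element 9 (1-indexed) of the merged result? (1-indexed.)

[i=1,j=1] A[i]=2>B[j]=0 take 0 → j++
[i=1,j=2] A[i]=2<=B[j]=11 take 2 → i++
[i=2,j=2] A[i]=12>B[j]=11 take 11 → j++
[i=2,j=3] A[i]=12<=B[j]=19 take 12 → i++
[i=3,j=3] A[i]=17<=B[j]=19 take 17 → i++
[i=4,j=3] A[i]=23>B[j]=19 take 19 → j++
[i=4,j=4] A[i]=23>B[j]=21 take 21 → j++
[i=4,j=5] A[i]=23>B[j]=22 take 22 → j++
[i=4,j=6] A[i]=23<=B[j]=27 take 23 → i++
[i=5,j=6] A[i]=29>B[j]=27 take 27 → j++
[i=5,j=7] A[i]=29<=B[j]=36 take 29 → i++
[i=6,j=7] A done, take B[j]=36 → j++

merged[9] = 23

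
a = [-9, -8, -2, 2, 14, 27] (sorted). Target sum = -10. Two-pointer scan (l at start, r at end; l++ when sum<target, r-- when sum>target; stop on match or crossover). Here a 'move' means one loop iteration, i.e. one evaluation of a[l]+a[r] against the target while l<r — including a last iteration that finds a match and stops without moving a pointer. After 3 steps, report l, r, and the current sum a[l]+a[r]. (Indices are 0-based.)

l=0, r=2, sum=-11

l=0 r=5: -9+27=18 >-10, r--
l=0 r=4: -9+14=5 >-10, r--
l=0 r=3: -9+2=-7 >-10, r--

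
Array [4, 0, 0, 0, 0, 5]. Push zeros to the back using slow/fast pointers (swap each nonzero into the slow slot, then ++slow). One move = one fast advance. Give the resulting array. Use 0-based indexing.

[4, 5, 0, 0, 0, 0]

(s=0,f=0) a[fast]=4≠0 swap→a[0]=4 → slow++,fast++
(s=1,f=1) a[fast]=0 → fast++
(s=1,f=2) a[fast]=0 → fast++
(s=1,f=3) a[fast]=0 → fast++
(s=1,f=4) a[fast]=0 → fast++
(s=1,f=5) a[fast]=5≠0 swap→a[1]=5 → slow++,fast++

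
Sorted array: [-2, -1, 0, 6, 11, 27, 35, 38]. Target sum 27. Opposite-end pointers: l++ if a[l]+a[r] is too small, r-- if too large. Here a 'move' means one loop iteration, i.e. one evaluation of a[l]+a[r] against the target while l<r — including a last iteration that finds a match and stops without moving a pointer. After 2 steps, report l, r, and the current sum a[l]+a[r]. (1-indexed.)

l=1, r=6, sum=25

[1,8] -2+38=36 >27 → r--
[1,7] -2+35=33 >27 → r--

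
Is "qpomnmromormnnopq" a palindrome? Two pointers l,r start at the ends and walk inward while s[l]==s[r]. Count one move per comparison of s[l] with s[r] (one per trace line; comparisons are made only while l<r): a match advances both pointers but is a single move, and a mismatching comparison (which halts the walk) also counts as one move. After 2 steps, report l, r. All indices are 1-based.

[1,17] 'q'=='q' → l++,r--
[2,16] 'p'=='p' → l++,r--

l=3, r=15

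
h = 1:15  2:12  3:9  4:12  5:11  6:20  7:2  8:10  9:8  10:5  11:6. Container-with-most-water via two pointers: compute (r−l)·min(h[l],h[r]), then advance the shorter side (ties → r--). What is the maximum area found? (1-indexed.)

max area = 75

l=1 r=11: min(15,6)*10=60 best=60 *, r--
l=1 r=10: min(15,5)*9=45 best=60, r--
l=1 r=9: min(15,8)*8=64 best=64 *, r--
l=1 r=8: min(15,10)*7=70 best=70 *, r--
l=1 r=7: min(15,2)*6=12 best=70, r--
l=1 r=6: min(15,20)*5=75 best=75 *, l++
l=2 r=6: min(12,20)*4=48 best=75, l++
l=3 r=6: min(9,20)*3=27 best=75, l++
l=4 r=6: min(12,20)*2=24 best=75, l++
l=5 r=6: min(11,20)*1=11 best=75, l++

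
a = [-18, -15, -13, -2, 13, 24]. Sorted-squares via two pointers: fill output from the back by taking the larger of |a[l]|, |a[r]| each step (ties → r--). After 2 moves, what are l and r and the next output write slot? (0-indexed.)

l=1, r=4, next write slot=3

[0,5] |-18|<=|24| out[5]=576 → r--
[0,4] |-18|>|13| out[4]=324 → l++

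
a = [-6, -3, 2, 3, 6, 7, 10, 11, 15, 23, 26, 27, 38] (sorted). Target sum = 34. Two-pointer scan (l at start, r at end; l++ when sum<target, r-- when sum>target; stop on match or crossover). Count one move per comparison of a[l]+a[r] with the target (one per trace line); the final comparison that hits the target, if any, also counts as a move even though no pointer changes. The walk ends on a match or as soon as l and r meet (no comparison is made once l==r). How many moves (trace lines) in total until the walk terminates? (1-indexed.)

7 moves

l=1 r=13: -6+38=32 <34, l++
l=2 r=13: -3+38=35 >34, r--
l=2 r=12: -3+27=24 <34, l++
l=3 r=12: 2+27=29 <34, l++
l=4 r=12: 3+27=30 <34, l++
l=5 r=12: 6+27=33 <34, l++
l=6 r=12: 7+27=34, found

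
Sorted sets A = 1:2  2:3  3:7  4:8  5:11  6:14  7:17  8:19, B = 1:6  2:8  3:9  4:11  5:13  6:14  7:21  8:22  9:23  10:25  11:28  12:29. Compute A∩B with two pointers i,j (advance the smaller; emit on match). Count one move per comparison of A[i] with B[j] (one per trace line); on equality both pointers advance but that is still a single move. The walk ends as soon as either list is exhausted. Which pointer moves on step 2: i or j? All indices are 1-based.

i=1 j=1: 2<6, i++
i=2 j=1: 3<6, i++

i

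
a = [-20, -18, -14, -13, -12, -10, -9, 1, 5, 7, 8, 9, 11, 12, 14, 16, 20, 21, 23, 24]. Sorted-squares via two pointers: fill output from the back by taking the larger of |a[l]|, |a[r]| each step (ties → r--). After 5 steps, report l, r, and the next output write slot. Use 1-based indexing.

l=1 r=20: |-20|<=|24| out[20]=576, r--
l=1 r=19: |-20|<=|23| out[19]=529, r--
l=1 r=18: |-20|<=|21| out[18]=441, r--
l=1 r=17: |-20|<=|20| out[17]=400, r--
l=1 r=16: |-20|>|16| out[16]=400, l++

l=2, r=16, next write slot=15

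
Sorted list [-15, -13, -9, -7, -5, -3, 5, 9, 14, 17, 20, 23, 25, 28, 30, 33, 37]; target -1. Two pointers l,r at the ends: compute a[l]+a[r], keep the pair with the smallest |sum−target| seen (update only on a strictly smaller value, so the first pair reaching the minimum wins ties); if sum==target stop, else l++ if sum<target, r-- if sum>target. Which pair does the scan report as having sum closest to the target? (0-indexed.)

pair (-15, 14) with sum -1 (|Δ|=0)

[0,16] -15+37=22 d=23 * → r--
[0,15] -15+33=18 d=19 * → r--
[0,14] -15+30=15 d=16 * → r--
[0,13] -15+28=13 d=14 * → r--
[0,12] -15+25=10 d=11 * → r--
[0,11] -15+23=8 d=9 * → r--
[0,10] -15+20=5 d=6 * → r--
[0,9] -15+17=2 d=3 * → r--
[0,8] -15+14=-1 d=0 * → stop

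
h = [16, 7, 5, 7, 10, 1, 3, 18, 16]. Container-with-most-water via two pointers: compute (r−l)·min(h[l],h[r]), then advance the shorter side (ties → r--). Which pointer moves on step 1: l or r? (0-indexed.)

[0,8] min(16,16)*8=128 best=128 * → r--

r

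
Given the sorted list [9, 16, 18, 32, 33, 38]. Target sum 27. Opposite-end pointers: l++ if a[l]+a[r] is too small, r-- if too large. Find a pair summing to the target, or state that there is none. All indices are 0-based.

l=0 r=5: 9+38=47 >27, r--
l=0 r=4: 9+33=42 >27, r--
l=0 r=3: 9+32=41 >27, r--
l=0 r=2: 9+18=27, found

(9, 18)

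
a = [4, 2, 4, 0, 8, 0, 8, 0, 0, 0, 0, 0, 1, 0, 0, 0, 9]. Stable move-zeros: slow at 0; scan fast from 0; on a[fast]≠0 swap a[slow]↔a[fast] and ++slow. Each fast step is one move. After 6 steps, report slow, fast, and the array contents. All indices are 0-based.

(s=0,f=0) a[fast]=4≠0 swap→a[0]=4 → slow++,fast++
(s=1,f=1) a[fast]=2≠0 swap→a[1]=2 → slow++,fast++
(s=2,f=2) a[fast]=4≠0 swap→a[2]=4 → slow++,fast++
(s=3,f=3) a[fast]=0 → fast++
(s=3,f=4) a[fast]=8≠0 swap→a[3]=8 → slow++,fast++
(s=4,f=5) a[fast]=0 → fast++

slow=4, fast=6, a=[4, 2, 4, 8, 0, 0, 8, 0, 0, 0, 0, 0, 1, 0, 0, 0, 9]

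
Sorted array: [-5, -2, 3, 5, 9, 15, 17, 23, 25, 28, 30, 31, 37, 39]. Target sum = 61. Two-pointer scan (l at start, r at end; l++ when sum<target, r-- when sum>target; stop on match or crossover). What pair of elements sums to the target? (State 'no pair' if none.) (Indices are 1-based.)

(30, 31)

[1,14] -5+39=34 <61 → l++
[2,14] -2+39=37 <61 → l++
[3,14] 3+39=42 <61 → l++
[4,14] 5+39=44 <61 → l++
[5,14] 9+39=48 <61 → l++
[6,14] 15+39=54 <61 → l++
[7,14] 17+39=56 <61 → l++
[8,14] 23+39=62 >61 → r--
[8,13] 23+37=60 <61 → l++
[9,13] 25+37=62 >61 → r--
[9,12] 25+31=56 <61 → l++
[10,12] 28+31=59 <61 → l++
[11,12] 30+31=61 → found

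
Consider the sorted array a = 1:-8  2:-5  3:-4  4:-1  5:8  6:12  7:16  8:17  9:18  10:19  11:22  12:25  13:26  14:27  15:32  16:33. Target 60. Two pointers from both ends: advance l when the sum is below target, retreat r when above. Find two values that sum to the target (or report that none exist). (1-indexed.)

(27, 33)

[1,16] -8+33=25 <60 → l++
[2,16] -5+33=28 <60 → l++
[3,16] -4+33=29 <60 → l++
[4,16] -1+33=32 <60 → l++
[5,16] 8+33=41 <60 → l++
[6,16] 12+33=45 <60 → l++
[7,16] 16+33=49 <60 → l++
[8,16] 17+33=50 <60 → l++
[9,16] 18+33=51 <60 → l++
[10,16] 19+33=52 <60 → l++
[11,16] 22+33=55 <60 → l++
[12,16] 25+33=58 <60 → l++
[13,16] 26+33=59 <60 → l++
[14,16] 27+33=60 → found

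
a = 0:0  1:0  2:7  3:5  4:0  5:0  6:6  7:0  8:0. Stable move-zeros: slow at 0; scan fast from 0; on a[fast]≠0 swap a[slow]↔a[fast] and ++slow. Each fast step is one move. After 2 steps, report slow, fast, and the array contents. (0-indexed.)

slow=0 fast=0: a[fast]=0, fast++
slow=0 fast=1: a[fast]=0, fast++

slow=0, fast=2, a=[0, 0, 7, 5, 0, 0, 6, 0, 0]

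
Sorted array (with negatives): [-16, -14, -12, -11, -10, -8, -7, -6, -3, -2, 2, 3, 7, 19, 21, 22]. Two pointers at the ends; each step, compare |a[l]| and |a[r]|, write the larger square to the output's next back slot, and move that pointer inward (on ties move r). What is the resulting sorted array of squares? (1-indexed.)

[4, 4, 9, 9, 36, 49, 49, 64, 100, 121, 144, 196, 256, 361, 441, 484]

[1,16] |-16|<=|22| out[16]=484 → r--
[1,15] |-16|<=|21| out[15]=441 → r--
[1,14] |-16|<=|19| out[14]=361 → r--
[1,13] |-16|>|7| out[13]=256 → l++
[2,13] |-14|>|7| out[12]=196 → l++
[3,13] |-12|>|7| out[11]=144 → l++
[4,13] |-11|>|7| out[10]=121 → l++
[5,13] |-10|>|7| out[9]=100 → l++
[6,13] |-8|>|7| out[8]=64 → l++
[7,13] |-7|<=|7| out[7]=49 → r--
[7,12] |-7|>|3| out[6]=49 → l++
[8,12] |-6|>|3| out[5]=36 → l++
[9,12] |-3|<=|3| out[4]=9 → r--
[9,11] |-3|>|2| out[3]=9 → l++
[10,11] |-2|<=|2| out[2]=4 → r--
[10,10] |-2|<=|-2| out[1]=4 → r--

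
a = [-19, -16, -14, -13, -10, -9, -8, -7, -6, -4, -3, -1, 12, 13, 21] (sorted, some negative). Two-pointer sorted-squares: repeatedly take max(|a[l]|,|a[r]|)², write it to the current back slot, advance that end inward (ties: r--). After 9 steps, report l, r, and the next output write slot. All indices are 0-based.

l=6, r=11, next write slot=5

l=0 r=14: |-19|<=|21| out[14]=441, r--
l=0 r=13: |-19|>|13| out[13]=361, l++
l=1 r=13: |-16|>|13| out[12]=256, l++
l=2 r=13: |-14|>|13| out[11]=196, l++
l=3 r=13: |-13|<=|13| out[10]=169, r--
l=3 r=12: |-13|>|12| out[9]=169, l++
l=4 r=12: |-10|<=|12| out[8]=144, r--
l=4 r=11: |-10|>|-1| out[7]=100, l++
l=5 r=11: |-9|>|-1| out[6]=81, l++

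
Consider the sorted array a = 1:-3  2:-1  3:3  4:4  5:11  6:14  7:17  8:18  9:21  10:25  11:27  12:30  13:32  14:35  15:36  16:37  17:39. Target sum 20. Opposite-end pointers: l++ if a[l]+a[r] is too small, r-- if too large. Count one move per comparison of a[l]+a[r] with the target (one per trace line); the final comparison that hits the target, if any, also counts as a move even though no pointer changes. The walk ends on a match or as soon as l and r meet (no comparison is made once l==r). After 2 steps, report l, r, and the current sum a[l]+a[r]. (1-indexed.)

[1,17] -3+39=36 >20 → r--
[1,16] -3+37=34 >20 → r--

l=1, r=15, sum=33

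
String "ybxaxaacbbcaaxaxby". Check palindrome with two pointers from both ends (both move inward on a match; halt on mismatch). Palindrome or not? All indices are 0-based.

l=0 r=17: 'y'=='y', l++,r--
l=1 r=16: 'b'=='b', l++,r--
l=2 r=15: 'x'=='x', l++,r--
l=3 r=14: 'a'=='a', l++,r--
l=4 r=13: 'x'=='x', l++,r--
l=5 r=12: 'a'=='a', l++,r--
l=6 r=11: 'a'=='a', l++,r--
l=7 r=10: 'c'=='c', l++,r--
l=8 r=9: 'b'=='b', l++,r--

palindrome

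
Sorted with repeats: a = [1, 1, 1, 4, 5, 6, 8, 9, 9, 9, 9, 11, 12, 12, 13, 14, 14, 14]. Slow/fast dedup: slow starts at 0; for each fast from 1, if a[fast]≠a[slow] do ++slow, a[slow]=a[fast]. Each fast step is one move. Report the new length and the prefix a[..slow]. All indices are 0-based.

slow=0 fast=1: a[fast]=1=a[slow] dup, fast++
slow=0 fast=2: a[fast]=1=a[slow] dup, fast++
slow=0 fast=3: a[fast]=4≠a[slow]=1 write a[1]=4, slow++,fast++
slow=1 fast=4: a[fast]=5≠a[slow]=4 write a[2]=5, slow++,fast++
slow=2 fast=5: a[fast]=6≠a[slow]=5 write a[3]=6, slow++,fast++
slow=3 fast=6: a[fast]=8≠a[slow]=6 write a[4]=8, slow++,fast++
slow=4 fast=7: a[fast]=9≠a[slow]=8 write a[5]=9, slow++,fast++
slow=5 fast=8: a[fast]=9=a[slow] dup, fast++
slow=5 fast=9: a[fast]=9=a[slow] dup, fast++
slow=5 fast=10: a[fast]=9=a[slow] dup, fast++
slow=5 fast=11: a[fast]=11≠a[slow]=9 write a[6]=11, slow++,fast++
slow=6 fast=12: a[fast]=12≠a[slow]=11 write a[7]=12, slow++,fast++
slow=7 fast=13: a[fast]=12=a[slow] dup, fast++
slow=7 fast=14: a[fast]=13≠a[slow]=12 write a[8]=13, slow++,fast++
slow=8 fast=15: a[fast]=14≠a[slow]=13 write a[9]=14, slow++,fast++
slow=9 fast=16: a[fast]=14=a[slow] dup, fast++
slow=9 fast=17: a[fast]=14=a[slow] dup, fast++

length 10; prefix = [1, 4, 5, 6, 8, 9, 11, 12, 13, 14]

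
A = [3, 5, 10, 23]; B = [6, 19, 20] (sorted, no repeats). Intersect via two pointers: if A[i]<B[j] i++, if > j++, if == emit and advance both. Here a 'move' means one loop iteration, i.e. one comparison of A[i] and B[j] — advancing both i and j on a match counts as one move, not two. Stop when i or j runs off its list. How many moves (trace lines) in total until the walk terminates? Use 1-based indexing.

i=1 j=1: 3<6, i++
i=2 j=1: 5<6, i++
i=3 j=1: 10>6, j++
i=3 j=2: 10<19, i++
i=4 j=2: 23>19, j++
i=4 j=3: 23>20, j++

6 moves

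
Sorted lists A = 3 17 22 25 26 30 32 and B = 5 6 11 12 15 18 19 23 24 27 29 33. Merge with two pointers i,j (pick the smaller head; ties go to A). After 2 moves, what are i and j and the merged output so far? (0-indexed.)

[i=0,j=0] A[i]=3<=B[j]=5 take 3 → i++
[i=1,j=0] A[i]=17>B[j]=5 take 5 → j++

i=1, j=1, merged so far=[3, 5]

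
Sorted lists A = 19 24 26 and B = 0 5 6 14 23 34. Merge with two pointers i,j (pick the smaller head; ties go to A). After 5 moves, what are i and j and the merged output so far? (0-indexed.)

[i=0,j=0] A[i]=19>B[j]=0 take 0 → j++
[i=0,j=1] A[i]=19>B[j]=5 take 5 → j++
[i=0,j=2] A[i]=19>B[j]=6 take 6 → j++
[i=0,j=3] A[i]=19>B[j]=14 take 14 → j++
[i=0,j=4] A[i]=19<=B[j]=23 take 19 → i++

i=1, j=4, merged so far=[0, 5, 6, 14, 19]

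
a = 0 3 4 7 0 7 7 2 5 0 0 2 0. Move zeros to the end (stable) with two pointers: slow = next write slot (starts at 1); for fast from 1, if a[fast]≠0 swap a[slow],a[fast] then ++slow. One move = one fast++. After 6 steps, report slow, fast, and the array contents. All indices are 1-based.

slow=1 fast=1: a[fast]=0, fast++
slow=1 fast=2: a[fast]=3≠0 swap→a[1]=3, slow++,fast++
slow=2 fast=3: a[fast]=4≠0 swap→a[2]=4, slow++,fast++
slow=3 fast=4: a[fast]=7≠0 swap→a[3]=7, slow++,fast++
slow=4 fast=5: a[fast]=0, fast++
slow=4 fast=6: a[fast]=7≠0 swap→a[4]=7, slow++,fast++

slow=5, fast=7, a=[3, 4, 7, 7, 0, 0, 7, 2, 5, 0, 0, 2, 0]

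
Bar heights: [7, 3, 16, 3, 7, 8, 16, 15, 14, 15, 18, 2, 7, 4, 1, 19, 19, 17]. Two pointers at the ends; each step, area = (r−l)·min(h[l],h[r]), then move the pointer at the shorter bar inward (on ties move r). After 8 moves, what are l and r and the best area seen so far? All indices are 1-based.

[1,18] min(7,17)*17=119 best=119 * → l++
[2,18] min(3,17)*16=48 best=119 → l++
[3,18] min(16,17)*15=240 best=240 * → l++
[4,18] min(3,17)*14=42 best=240 → l++
[5,18] min(7,17)*13=91 best=240 → l++
[6,18] min(8,17)*12=96 best=240 → l++
[7,18] min(16,17)*11=176 best=240 → l++
[8,18] min(15,17)*10=150 best=240 → l++

l=9, r=18, best area=240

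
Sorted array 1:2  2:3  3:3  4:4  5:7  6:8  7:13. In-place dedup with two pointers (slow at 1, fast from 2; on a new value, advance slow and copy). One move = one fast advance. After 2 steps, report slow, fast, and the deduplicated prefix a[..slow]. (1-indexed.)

slow=1 fast=2: a[fast]=3≠a[slow]=2 write a[2]=3, slow++,fast++
slow=2 fast=3: a[fast]=3=a[slow] dup, fast++

slow=2, fast=4, prefix=[2, 3]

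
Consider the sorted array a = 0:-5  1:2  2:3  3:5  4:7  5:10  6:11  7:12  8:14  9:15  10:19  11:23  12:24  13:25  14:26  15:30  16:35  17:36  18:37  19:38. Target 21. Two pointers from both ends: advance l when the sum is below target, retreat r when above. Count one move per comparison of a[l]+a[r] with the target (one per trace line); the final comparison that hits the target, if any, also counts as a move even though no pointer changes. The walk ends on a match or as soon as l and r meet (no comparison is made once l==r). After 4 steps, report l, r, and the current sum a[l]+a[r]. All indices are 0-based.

[0,19] -5+38=33 >21 → r--
[0,18] -5+37=32 >21 → r--
[0,17] -5+36=31 >21 → r--
[0,16] -5+35=30 >21 → r--

l=0, r=15, sum=25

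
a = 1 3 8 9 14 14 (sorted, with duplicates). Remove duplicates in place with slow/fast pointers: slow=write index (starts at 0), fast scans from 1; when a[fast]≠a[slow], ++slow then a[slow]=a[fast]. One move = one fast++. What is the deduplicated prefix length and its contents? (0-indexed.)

slow=0 fast=1: a[fast]=3≠a[slow]=1 write a[1]=3, slow++,fast++
slow=1 fast=2: a[fast]=8≠a[slow]=3 write a[2]=8, slow++,fast++
slow=2 fast=3: a[fast]=9≠a[slow]=8 write a[3]=9, slow++,fast++
slow=3 fast=4: a[fast]=14≠a[slow]=9 write a[4]=14, slow++,fast++
slow=4 fast=5: a[fast]=14=a[slow] dup, fast++

length 5; prefix = [1, 3, 8, 9, 14]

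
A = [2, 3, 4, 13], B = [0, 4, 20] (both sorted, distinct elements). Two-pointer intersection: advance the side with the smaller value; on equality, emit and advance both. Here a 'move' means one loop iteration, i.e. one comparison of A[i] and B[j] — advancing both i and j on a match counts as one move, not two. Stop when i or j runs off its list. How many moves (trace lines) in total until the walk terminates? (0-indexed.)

5 moves

i=0 j=0: 2>0, j++
i=0 j=1: 2<4, i++
i=1 j=1: 3<4, i++
i=2 j=1: 4==4 emit, i++,j++
i=3 j=2: 13<20, i++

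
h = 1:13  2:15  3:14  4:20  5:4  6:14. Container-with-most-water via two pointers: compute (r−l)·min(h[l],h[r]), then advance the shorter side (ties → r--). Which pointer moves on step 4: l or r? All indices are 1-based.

l

l=1 r=6: min(13,14)*5=65 best=65 *, l++
l=2 r=6: min(15,14)*4=56 best=65, r--
l=2 r=5: min(15,4)*3=12 best=65, r--
l=2 r=4: min(15,20)*2=30 best=65, l++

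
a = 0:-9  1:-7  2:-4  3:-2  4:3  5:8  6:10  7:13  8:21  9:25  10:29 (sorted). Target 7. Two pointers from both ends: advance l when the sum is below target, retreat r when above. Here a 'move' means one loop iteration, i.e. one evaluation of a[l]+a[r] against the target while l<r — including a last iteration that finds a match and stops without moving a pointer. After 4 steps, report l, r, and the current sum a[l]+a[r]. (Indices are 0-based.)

l=1, r=7, sum=6

[0,10] -9+29=20 >7 → r--
[0,9] -9+25=16 >7 → r--
[0,8] -9+21=12 >7 → r--
[0,7] -9+13=4 <7 → l++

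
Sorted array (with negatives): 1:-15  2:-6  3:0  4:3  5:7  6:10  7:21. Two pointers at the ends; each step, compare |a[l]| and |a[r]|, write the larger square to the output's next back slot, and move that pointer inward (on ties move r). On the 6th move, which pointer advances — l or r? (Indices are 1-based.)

l=1 r=7: |-15|<=|21| out[7]=441, r--
l=1 r=6: |-15|>|10| out[6]=225, l++
l=2 r=6: |-6|<=|10| out[5]=100, r--
l=2 r=5: |-6|<=|7| out[4]=49, r--
l=2 r=4: |-6|>|3| out[3]=36, l++
l=3 r=4: |0|<=|3| out[2]=9, r--

r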